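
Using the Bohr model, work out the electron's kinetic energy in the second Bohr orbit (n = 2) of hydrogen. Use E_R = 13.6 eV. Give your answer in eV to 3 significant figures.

3.40 eV

For a Coulomb orbit the virial theorem gives K = −E_n.
E_n = −E_R·Z²/n², so K = E_R·Z²/n² = 13.6 × 1²/2² = 3.40 eV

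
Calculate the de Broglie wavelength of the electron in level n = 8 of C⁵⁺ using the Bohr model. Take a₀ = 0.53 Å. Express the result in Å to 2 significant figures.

4.4 Å

The Bohr quantisation condition is nλ = 2πr_n.
r_n = n²a₀/Z = 5.7 Å
λ = 2πr_n/n = 2π·5.7/8 = 4.4 Å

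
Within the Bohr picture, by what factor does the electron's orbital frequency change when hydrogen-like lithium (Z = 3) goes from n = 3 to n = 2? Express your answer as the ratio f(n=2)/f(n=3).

f ∝ Z^2 · n^-3; with Z fixed, f ∝ n^-3.
f(n=2)/f(n=3) = (2/3)^-3 = 27/8

27/8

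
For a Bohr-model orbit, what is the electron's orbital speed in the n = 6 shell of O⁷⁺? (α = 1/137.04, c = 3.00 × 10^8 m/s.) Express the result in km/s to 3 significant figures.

v_n = Zαc/n = 8 × 0.00730 × 3.00 × 10^8 / 6
    = 2920 km/s

2920 km/s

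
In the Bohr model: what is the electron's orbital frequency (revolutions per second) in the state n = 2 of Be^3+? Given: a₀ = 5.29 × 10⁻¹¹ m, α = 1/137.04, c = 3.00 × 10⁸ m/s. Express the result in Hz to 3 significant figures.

r = n²a₀/Z = 5.29 × 10⁻¹¹ m, v = Zαc/n = 4.38 × 10⁶ m/s
f = v/(2πr) = 1.32 × 10¹⁶ Hz

1.32 × 10¹⁶ Hz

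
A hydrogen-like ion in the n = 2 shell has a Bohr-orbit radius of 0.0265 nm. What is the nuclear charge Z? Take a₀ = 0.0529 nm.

8

r_n = n²a₀/Z ⇒ Z = n²a₀/r = 2² × 0.0529 / 0.0265 ≈ 7.98
Z = 8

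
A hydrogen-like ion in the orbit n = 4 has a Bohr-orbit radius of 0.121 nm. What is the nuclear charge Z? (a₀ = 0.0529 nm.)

7

r_n = n²a₀/Z ⇒ Z = n²a₀/r = 4² × 0.0529 / 0.121 ≈ 7.00
Z = 7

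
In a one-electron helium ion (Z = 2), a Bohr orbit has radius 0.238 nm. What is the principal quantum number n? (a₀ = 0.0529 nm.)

r_n = n²a₀/Z ⇒ n² = rZ/a₀ = 0.238 × 2 / 0.0529 ≈ 9.00
n = 3

3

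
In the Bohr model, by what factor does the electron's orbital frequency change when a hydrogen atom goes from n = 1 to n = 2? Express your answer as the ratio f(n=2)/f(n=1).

f ∝ Z^2 · n^-3; with Z fixed, f ∝ n^-3.
f(n=2)/f(n=1) = (2/1)^-3 = 1/8

1/8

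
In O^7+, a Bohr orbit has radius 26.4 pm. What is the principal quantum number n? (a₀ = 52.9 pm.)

r_n = n²a₀/Z ⇒ n² = rZ/a₀ = 26.4 × 8 / 52.9 ≈ 3.99
n = 2

2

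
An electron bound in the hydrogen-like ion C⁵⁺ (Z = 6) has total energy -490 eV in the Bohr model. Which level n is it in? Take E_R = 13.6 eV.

1

E_n = −E_R Z²/n² ⇒ n² = E_R Z²/(−E_n) = 13.6 × 6² / 490 ≈ 1.00
n = 1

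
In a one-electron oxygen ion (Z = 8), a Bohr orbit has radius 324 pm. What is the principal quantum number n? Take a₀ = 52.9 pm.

r_n = n²a₀/Z ⇒ n² = rZ/a₀ = 324 × 8 / 52.9 ≈ 49.00
n = 7

7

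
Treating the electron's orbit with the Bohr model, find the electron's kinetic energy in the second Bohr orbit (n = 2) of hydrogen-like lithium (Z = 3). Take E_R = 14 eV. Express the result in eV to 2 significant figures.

For a Coulomb orbit the virial theorem gives K = −E_n.
E_n = −E_R·Z²/n², so K = E_R·Z²/n² = 14 × 3²/2² = 32 eV

32 eV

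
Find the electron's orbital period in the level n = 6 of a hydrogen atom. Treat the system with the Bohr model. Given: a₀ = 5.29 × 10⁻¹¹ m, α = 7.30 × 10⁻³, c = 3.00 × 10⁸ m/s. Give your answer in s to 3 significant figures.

3.28 × 10⁻¹⁴ s

r = n²a₀/Z = 6²·5.29 × 10⁻¹¹/1 = 1.90 × 10⁻⁹ m
v = Zαc/n = 1·0.00730·3.00 × 10⁸/6 = 3.65 × 10⁵ m/s
T = 2πr/v = 3.28 × 10⁻¹⁴ s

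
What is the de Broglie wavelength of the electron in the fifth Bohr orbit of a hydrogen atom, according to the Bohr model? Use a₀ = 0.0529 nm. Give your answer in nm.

The Bohr quantisation condition is nλ = 2πr_n.
r_n = n²a₀/Z = 1.32 nm
λ = 2πr_n/n = 2π·1.32/5 = 1.66 nm

1.66 nm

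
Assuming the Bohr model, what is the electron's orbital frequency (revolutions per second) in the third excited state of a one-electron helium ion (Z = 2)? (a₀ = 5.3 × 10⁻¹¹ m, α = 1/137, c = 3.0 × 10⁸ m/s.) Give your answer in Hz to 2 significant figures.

r = n²a₀/Z = 4.2 × 10⁻¹⁰ m, v = Zαc/n = 1.1 × 10⁶ m/s
f = v/(2πr) = 4.1 × 10¹⁴ Hz

4.1 × 10¹⁴ Hz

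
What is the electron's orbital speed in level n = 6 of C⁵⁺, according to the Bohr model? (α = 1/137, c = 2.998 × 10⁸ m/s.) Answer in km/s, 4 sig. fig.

v_n = Zαc/n = 6 × 0.007299 × 2.998 × 10⁸ / 6
    = 2188 km/s

2188 km/s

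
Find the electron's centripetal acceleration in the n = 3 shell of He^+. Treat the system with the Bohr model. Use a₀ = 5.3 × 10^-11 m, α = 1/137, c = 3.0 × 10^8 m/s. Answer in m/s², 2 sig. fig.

8.9 × 10^21 m/s²

r = n²a₀/Z = 2.4 × 10^-10 m, v = Zαc/n = 1.5 × 10^6 m/s
a = v²/r = (1.5 × 10^6)² / 2.4 × 10^-10 = 8.9 × 10^21 m/s²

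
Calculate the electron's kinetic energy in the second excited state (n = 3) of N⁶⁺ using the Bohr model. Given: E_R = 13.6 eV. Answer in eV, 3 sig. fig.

For a Coulomb orbit the virial theorem gives K = −E_n.
E_n = −E_R·Z²/n², so K = E_R·Z²/n² = 13.6 × 7²/3² = 74.0 eV

74.0 eV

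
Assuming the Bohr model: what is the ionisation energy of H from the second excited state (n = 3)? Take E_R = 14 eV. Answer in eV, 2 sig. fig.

1.6 eV

E_n = −E_R·Z²/n² = −14 × 1²/3² eV = -1.6 eV
Ionisation energy = −E_n = 1.6 eV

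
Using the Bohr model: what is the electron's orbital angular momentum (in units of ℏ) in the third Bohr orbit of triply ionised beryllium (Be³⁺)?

L_n = nℏ, so L/ℏ = n = 3.

3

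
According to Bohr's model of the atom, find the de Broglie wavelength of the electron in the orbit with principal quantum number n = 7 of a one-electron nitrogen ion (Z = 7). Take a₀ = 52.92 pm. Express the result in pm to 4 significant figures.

332.5 pm

The Bohr quantisation condition is nλ = 2πr_n.
r_n = n²a₀/Z = 370.4 pm
λ = 2πr_n/n = 2π·370.4/7 = 332.5 pm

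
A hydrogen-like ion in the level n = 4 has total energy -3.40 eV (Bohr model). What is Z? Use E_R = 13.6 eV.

2

E_n = −E_R Z²/n² ⇒ Z² = −E_n n²/E_R = 3.40 × 4² / 13.6 ≈ 4.00
Z = 2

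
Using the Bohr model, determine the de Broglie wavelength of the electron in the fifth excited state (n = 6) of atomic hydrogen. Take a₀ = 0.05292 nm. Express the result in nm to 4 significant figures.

The Bohr quantisation condition is nλ = 2πr_n.
r_n = n²a₀/Z = 1.905 nm
λ = 2πr_n/n = 2π·1.905/6 = 1.995 nm

1.995 nm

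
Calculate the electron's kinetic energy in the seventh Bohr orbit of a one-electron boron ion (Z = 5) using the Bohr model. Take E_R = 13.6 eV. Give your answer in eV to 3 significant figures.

6.94 eV

For a Coulomb orbit the virial theorem gives K = −E_n.
E_n = −E_R·Z²/n², so K = E_R·Z²/n² = 13.6 × 5²/7² = 6.94 eV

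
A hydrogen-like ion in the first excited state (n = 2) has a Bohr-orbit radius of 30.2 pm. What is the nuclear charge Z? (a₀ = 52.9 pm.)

7

r_n = n²a₀/Z ⇒ Z = n²a₀/r = 2² × 52.9 / 30.2 ≈ 7.01
Z = 7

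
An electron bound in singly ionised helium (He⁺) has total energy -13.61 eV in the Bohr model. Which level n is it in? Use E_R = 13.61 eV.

E_n = −E_R Z²/n² ⇒ n² = E_R Z²/(−E_n) = 13.61 × 2² / 13.61 ≈ 4.00
n = 2

2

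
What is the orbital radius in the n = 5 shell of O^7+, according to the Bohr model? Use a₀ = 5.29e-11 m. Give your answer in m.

1.65e-10 m

r_n = n²a₀/Z = 5² × 5.29e-11 / 8
    = 25 × 5.29e-11 / 8 = 1.65e-10 m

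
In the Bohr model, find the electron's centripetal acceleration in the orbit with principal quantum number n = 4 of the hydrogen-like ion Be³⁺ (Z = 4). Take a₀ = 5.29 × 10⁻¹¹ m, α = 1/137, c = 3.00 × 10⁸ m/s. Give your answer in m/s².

2.27 × 10²² m/s²

r = n²a₀/Z = 2.12 × 10⁻¹⁰ m, v = Zαc/n = 2.19 × 10⁶ m/s
a = v²/r = (2.19 × 10⁶)² / 2.12 × 10⁻¹⁰ = 2.27 × 10²² m/s²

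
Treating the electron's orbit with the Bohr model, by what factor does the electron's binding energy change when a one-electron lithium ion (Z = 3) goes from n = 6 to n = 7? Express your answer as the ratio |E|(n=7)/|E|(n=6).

36/49

|E| ∝ Z^2 · n^-2; with Z fixed, |E| ∝ n^-2.
|E|(n=7)/|E|(n=6) = (7/6)^-2 = 36/49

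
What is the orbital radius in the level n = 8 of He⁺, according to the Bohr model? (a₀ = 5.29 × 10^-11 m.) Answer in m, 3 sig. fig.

1.69 × 10^-9 m

r_n = n²a₀/Z = 8² × 5.29 × 10^-11 / 2
    = 64 × 5.29 × 10^-11 / 2 = 1.69 × 10^-9 m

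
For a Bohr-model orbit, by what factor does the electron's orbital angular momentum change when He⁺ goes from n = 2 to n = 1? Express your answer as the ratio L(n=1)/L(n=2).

1/2

L = nℏ depends only on n, so L ∝ n.
L(n=1)/L(n=2) = (1/2)^1 = 1/2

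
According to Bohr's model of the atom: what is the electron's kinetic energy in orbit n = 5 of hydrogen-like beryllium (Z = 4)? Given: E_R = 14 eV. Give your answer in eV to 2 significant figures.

9.0 eV

For a Coulomb orbit the virial theorem gives K = −E_n.
E_n = −E_R·Z²/n², so K = E_R·Z²/n² = 14 × 4²/5² = 9.0 eV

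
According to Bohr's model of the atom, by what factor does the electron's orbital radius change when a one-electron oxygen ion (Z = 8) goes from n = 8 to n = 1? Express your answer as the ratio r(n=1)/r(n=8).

r ∝ Z^-1 · n^2; with Z fixed, r ∝ n^2.
r(n=1)/r(n=8) = (1/8)^2 = 1/64

1/64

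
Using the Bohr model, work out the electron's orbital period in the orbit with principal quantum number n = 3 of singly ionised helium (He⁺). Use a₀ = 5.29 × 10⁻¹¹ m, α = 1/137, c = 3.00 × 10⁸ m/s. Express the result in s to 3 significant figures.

1.02 × 10⁻¹⁵ s

r = n²a₀/Z = 3²·5.29 × 10⁻¹¹/2 = 2.38 × 10⁻¹⁰ m
v = Zαc/n = 2·0.00730·3.00 × 10⁸/3 = 1.46 × 10⁶ m/s
T = 2πr/v = 1.02 × 10⁻¹⁵ s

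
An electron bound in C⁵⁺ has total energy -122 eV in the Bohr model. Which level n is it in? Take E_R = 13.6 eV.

E_n = −E_R Z²/n² ⇒ n² = E_R Z²/(−E_n) = 13.6 × 6² / 122 ≈ 4.01
n = 2

2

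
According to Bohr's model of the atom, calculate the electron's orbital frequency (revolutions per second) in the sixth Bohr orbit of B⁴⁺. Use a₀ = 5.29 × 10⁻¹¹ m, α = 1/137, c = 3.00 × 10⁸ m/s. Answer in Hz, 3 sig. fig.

7.63 × 10¹⁴ Hz

r = n²a₀/Z = 3.81 × 10⁻¹⁰ m, v = Zαc/n = 1.82 × 10⁶ m/s
f = v/(2πr) = 7.63 × 10¹⁴ Hz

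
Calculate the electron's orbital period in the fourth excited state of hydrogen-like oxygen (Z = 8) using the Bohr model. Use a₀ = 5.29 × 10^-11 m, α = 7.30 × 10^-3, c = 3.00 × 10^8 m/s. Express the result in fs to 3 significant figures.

0.296 fs

r = n²a₀/Z = 5²·5.29 × 10^-11/8 = 1.65 × 10^-10 m
v = Zαc/n = 8·0.00730·3.00 × 10^8/5 = 3.50 × 10^6 m/s
T = 2πr/v = 2.96 × 10^-16 s = 0.296 fs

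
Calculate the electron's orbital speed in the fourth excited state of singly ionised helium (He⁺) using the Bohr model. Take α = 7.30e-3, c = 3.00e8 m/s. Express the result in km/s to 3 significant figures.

v_n = Zαc/n = 2 × 0.00730 × 3.00e8 / 5
    = 876 km/s

876 km/s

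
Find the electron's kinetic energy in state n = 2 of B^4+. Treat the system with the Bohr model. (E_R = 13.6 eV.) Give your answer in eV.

85.0 eV

For a Coulomb orbit the virial theorem gives K = −E_n.
E_n = −E_R·Z²/n², so K = E_R·Z²/n² = 13.6 × 5²/2² = 85.0 eV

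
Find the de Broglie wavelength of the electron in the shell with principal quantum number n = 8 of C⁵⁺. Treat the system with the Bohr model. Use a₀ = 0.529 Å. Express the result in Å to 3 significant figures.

The Bohr quantisation condition is nλ = 2πr_n.
r_n = n²a₀/Z = 5.64 Å
λ = 2πr_n/n = 2π·5.64/8 = 4.43 Å

4.43 Å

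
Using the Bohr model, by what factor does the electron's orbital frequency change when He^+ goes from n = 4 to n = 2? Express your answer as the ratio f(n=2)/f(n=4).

8

f ∝ Z^2 · n^-3; with Z fixed, f ∝ n^-3.
f(n=2)/f(n=4) = (2/4)^-3 = 8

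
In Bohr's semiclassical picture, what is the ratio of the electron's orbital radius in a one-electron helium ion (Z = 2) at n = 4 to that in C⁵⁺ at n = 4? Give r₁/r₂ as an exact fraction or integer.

r ∝ Z^-1 · n^2
r₁/r₂ = (2/6)^-1 · (4/4)^2 = 3

3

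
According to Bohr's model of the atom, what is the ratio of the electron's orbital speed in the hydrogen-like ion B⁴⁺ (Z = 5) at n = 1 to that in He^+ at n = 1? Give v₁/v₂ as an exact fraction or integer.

5/2

v ∝ Z^1 · n^-1
v₁/v₂ = (5/2)^1 · (1/1)^-1 = 5/2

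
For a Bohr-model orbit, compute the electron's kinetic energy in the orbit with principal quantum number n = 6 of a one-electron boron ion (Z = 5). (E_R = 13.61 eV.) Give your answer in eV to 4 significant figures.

9.451 eV

For a Coulomb orbit the virial theorem gives K = −E_n.
E_n = −E_R·Z²/n², so K = E_R·Z²/n² = 13.61 × 5²/6² = 9.451 eV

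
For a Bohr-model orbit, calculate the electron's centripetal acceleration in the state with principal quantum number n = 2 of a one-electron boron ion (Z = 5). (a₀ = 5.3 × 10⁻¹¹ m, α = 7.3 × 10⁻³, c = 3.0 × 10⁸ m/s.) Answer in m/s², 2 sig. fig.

r = n²a₀/Z = 4.2 × 10⁻¹¹ m, v = Zαc/n = 5.5 × 10⁶ m/s
a = v²/r = (5.5 × 10⁶)² / 4.2 × 10⁻¹¹ = 7.1 × 10²³ m/s²

7.1 × 10²³ m/s²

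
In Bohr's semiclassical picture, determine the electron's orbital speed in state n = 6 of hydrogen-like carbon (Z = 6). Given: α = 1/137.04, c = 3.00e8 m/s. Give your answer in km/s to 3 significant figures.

2190 km/s

v_n = Zαc/n = 6 × 0.00730 × 3.00e8 / 6
    = 2190 km/s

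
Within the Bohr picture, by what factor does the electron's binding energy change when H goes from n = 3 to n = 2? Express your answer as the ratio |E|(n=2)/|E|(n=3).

|E| ∝ Z^2 · n^-2; with Z fixed, |E| ∝ n^-2.
|E|(n=2)/|E|(n=3) = (2/3)^-2 = 9/4

9/4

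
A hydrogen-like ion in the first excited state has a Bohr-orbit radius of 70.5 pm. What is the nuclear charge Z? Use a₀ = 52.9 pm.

r_n = n²a₀/Z ⇒ Z = n²a₀/r = 2² × 52.9 / 70.5 ≈ 3.00
Z = 3

3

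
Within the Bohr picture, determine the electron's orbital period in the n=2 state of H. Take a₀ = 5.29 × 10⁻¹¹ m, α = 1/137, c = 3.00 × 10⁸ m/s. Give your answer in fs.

r = n²a₀/Z = 2²·5.29 × 10⁻¹¹/1 = 2.12 × 10⁻¹⁰ m
v = Zαc/n = 1·0.00730·3.00 × 10⁸/2 = 1.09 × 10⁶ m/s
T = 2πr/v = 1.21 × 10⁻¹⁵ s = 1.21 fs

1.21 fs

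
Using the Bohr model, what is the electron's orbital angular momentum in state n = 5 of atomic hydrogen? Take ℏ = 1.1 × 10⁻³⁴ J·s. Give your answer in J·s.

L_n = nℏ = 5 × 1.1 × 10⁻³⁴ = 5.5 × 10⁻³⁴ J·s

5.5 × 10⁻³⁴ J·s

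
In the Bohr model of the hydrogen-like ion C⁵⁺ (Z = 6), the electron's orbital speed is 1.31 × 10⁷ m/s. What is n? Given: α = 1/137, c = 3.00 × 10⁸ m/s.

v_n = Zαc/n ⇒ n = Zαc/v = 6 × 0.00730 × 3.00 × 10⁸ / 1.31 × 10⁷ ≈ 1.00
n = 1

1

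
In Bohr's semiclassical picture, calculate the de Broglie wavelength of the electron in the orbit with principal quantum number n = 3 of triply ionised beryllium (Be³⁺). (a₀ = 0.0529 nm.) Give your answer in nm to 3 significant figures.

The Bohr quantisation condition is nλ = 2πr_n.
r_n = n²a₀/Z = 0.119 nm
λ = 2πr_n/n = 2π·0.119/3 = 0.249 nm

0.249 nm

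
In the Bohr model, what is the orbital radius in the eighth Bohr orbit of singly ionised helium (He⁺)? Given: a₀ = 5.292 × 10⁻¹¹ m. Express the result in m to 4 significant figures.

r_n = n²a₀/Z = 8² × 5.292 × 10⁻¹¹ / 2
    = 64 × 5.292 × 10⁻¹¹ / 2 = 1.693 × 10⁻⁹ m

1.693 × 10⁻⁹ m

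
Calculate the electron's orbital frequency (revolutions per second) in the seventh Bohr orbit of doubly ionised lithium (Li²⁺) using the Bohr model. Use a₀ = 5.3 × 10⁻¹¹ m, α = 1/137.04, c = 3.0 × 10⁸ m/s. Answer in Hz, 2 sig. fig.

1.7 × 10¹⁴ Hz

r = n²a₀/Z = 8.7 × 10⁻¹⁰ m, v = Zαc/n = 9.4 × 10⁵ m/s
f = v/(2πr) = 1.7 × 10¹⁴ Hz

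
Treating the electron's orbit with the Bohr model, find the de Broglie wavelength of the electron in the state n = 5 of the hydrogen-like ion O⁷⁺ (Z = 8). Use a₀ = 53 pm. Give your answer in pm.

The Bohr quantisation condition is nλ = 2πr_n.
r_n = n²a₀/Z = 170 pm
λ = 2πr_n/n = 2π·170/5 = 210 pm

210 pm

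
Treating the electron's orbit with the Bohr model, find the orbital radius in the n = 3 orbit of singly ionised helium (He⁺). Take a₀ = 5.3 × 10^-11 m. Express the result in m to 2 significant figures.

r_n = n²a₀/Z = 3² × 5.3 × 10^-11 / 2
    = 9 × 5.3 × 10^-11 / 2 = 2.4 × 10^-10 m

2.4 × 10^-10 m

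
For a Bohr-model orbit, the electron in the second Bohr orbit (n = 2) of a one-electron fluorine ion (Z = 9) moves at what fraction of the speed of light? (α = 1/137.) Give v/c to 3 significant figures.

0.0328

v_n = Zαc/n, so v/c = Zα/n = 9 × 0.00730 / 2 = 0.0328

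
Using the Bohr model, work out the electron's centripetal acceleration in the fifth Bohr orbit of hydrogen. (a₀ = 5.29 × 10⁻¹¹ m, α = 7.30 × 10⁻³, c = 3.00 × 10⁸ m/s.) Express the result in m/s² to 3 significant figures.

1.45 × 10²⁰ m/s²

r = n²a₀/Z = 1.32 × 10⁻⁹ m, v = Zαc/n = 4.38 × 10⁵ m/s
a = v²/r = (4.38 × 10⁵)² / 1.32 × 10⁻⁹ = 1.45 × 10²⁰ m/s²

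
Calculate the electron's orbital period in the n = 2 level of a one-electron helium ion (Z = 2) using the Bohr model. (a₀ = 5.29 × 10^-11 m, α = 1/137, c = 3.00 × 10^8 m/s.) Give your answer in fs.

r = n²a₀/Z = 2²·5.29 × 10^-11/2 = 1.06 × 10^-10 m
v = Zαc/n = 2·0.00730·3.00 × 10^8/2 = 2.19 × 10^6 m/s
T = 2πr/v = 3.04 × 10^-16 s = 0.304 fs

0.304 fs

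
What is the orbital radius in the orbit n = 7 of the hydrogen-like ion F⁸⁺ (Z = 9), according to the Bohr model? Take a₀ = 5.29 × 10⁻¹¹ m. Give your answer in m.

r_n = n²a₀/Z = 7² × 5.29 × 10⁻¹¹ / 9
    = 49 × 5.29 × 10⁻¹¹ / 9 = 2.88 × 10⁻¹⁰ m

2.88 × 10⁻¹⁰ m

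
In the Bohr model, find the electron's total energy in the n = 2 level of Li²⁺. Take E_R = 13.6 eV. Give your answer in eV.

E_n = −E_R·Z²/n² = −13.6 × 3²/2² = -30.6 eV

-30.6 eV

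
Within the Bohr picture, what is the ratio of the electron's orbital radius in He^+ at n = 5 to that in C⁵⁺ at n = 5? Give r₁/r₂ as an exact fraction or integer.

r ∝ Z^-1 · n^2
r₁/r₂ = (2/6)^-1 · (5/5)^2 = 3

3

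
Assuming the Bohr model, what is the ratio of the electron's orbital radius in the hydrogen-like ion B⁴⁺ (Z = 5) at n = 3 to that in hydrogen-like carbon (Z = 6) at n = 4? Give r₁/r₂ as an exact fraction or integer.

27/40

r ∝ Z^-1 · n^2
r₁/r₂ = (5/6)^-1 · (3/4)^2 = 27/40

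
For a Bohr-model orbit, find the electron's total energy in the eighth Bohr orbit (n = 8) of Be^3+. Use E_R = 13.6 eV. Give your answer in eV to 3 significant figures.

E_n = −E_R·Z²/n² = −13.6 × 4²/8² = -3.40 eV

-3.40 eV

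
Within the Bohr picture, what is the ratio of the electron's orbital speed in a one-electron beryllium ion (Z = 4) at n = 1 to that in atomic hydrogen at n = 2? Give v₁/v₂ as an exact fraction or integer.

v ∝ Z^1 · n^-1
v₁/v₂ = (4/1)^1 · (1/2)^-1 = 8

8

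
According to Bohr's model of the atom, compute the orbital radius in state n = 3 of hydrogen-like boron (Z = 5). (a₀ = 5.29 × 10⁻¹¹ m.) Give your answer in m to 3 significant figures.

9.52 × 10⁻¹¹ m

r_n = n²a₀/Z = 3² × 5.29 × 10⁻¹¹ / 5
    = 9 × 5.29 × 10⁻¹¹ / 5 = 9.52 × 10⁻¹¹ m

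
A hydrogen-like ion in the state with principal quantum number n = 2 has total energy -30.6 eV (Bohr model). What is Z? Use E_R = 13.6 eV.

3

E_n = −E_R Z²/n² ⇒ Z² = −E_n n²/E_R = 30.6 × 2² / 13.6 ≈ 9.00
Z = 3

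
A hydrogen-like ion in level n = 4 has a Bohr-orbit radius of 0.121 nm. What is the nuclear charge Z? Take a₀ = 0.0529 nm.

r_n = n²a₀/Z ⇒ Z = n²a₀/r = 4² × 0.0529 / 0.121 ≈ 7.00
Z = 7

7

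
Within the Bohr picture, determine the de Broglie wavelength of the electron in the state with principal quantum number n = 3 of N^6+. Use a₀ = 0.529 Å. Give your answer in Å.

1.42 Å

The Bohr quantisation condition is nλ = 2πr_n.
r_n = n²a₀/Z = 0.680 Å
λ = 2πr_n/n = 2π·0.680/3 = 1.42 Å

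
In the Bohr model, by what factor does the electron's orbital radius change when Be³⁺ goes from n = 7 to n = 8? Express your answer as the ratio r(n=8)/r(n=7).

64/49

r ∝ Z^-1 · n^2; with Z fixed, r ∝ n^2.
r(n=8)/r(n=7) = (8/7)^2 = 64/49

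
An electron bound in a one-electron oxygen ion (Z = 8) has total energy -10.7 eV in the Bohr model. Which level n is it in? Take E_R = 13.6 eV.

9

E_n = −E_R Z²/n² ⇒ n² = E_R Z²/(−E_n) = 13.6 × 8² / 10.7 ≈ 81.35
n = 9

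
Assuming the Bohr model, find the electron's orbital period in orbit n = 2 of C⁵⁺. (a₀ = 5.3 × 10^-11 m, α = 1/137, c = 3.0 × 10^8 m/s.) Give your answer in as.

r = n²a₀/Z = 2²·5.3 × 10^-11/6 = 3.5 × 10^-11 m
v = Zαc/n = 6·0.0073·3.0 × 10^8/2 = 6.6 × 10^6 m/s
T = 2πr/v = 3.4 × 10^-17 s = 34 as

34 as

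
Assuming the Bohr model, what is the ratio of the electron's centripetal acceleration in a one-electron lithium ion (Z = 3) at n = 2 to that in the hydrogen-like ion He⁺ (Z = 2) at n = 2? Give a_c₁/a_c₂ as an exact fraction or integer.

a_c ∝ Z^3 · n^-4
a_c₁/a_c₂ = (3/2)^3 · (2/2)^-4 = 27/8

27/8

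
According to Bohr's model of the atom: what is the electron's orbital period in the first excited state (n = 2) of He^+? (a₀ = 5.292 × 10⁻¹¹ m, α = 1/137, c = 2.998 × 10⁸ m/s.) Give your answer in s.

3.039 × 10⁻¹⁶ s

r = n²a₀/Z = 2²·5.292 × 10⁻¹¹/2 = 1.058 × 10⁻¹⁰ m
v = Zαc/n = 2·0.007299·2.998 × 10⁸/2 = 2.188 × 10⁶ m/s
T = 2πr/v = 3.039 × 10⁻¹⁶ s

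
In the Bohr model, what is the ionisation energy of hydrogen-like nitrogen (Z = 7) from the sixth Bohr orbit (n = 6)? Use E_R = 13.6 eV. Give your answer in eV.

E_n = −E_R·Z²/n² = −13.6 × 7²/6² eV = -18.5 eV
Ionisation energy = −E_n = 18.5 eV

18.5 eV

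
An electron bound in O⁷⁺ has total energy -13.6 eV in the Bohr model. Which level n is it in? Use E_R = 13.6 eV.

E_n = −E_R Z²/n² ⇒ n² = E_R Z²/(−E_n) = 13.6 × 8² / 13.6 ≈ 64.00
n = 8

8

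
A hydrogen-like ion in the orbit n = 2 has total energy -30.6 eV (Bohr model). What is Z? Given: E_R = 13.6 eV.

E_n = −E_R Z²/n² ⇒ Z² = −E_n n²/E_R = 30.6 × 2² / 13.6 ≈ 9.00
Z = 3

3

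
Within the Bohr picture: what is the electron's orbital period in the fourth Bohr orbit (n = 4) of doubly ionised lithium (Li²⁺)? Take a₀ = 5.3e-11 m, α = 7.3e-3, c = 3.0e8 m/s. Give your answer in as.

r = n²a₀/Z = 4²·5.3e-11/3 = 2.8e-10 m
v = Zαc/n = 3·0.0073·3.0e8/4 = 1.6e6 m/s
T = 2πr/v = 1.1e-15 s = 1100 as

1100 as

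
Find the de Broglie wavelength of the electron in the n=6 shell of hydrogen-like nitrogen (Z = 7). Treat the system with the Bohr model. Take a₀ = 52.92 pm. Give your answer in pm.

285.0 pm

The Bohr quantisation condition is nλ = 2πr_n.
r_n = n²a₀/Z = 272.2 pm
λ = 2πr_n/n = 2π·272.2/6 = 285.0 pm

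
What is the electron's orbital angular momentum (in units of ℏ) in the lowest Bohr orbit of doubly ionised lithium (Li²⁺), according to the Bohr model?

1

L_n = nℏ, so L/ℏ = n = 1.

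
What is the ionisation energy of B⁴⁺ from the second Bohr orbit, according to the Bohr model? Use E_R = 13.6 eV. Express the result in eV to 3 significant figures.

85.0 eV

E_n = −E_R·Z²/n² = −13.6 × 5²/2² eV = -85.0 eV
Ionisation energy = −E_n = 85.0 eV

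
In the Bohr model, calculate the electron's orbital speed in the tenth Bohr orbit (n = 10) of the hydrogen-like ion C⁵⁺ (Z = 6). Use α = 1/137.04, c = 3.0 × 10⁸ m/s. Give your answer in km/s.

v_n = Zαc/n = 6 × 0.0073 × 3.0 × 10⁸ / 10
    = 1300 km/s

1300 km/s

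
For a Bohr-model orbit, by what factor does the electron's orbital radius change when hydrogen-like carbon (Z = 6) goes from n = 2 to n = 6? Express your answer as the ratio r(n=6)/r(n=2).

9

r ∝ Z^-1 · n^2; with Z fixed, r ∝ n^2.
r(n=6)/r(n=2) = (6/2)^2 = 9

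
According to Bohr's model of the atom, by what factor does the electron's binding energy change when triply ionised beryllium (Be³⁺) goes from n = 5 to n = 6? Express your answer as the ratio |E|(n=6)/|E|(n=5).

25/36

|E| ∝ Z^2 · n^-2; with Z fixed, |E| ∝ n^-2.
|E|(n=6)/|E|(n=5) = (6/5)^-2 = 25/36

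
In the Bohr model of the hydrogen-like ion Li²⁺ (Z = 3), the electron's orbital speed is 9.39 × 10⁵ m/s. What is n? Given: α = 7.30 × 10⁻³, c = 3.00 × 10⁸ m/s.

v_n = Zαc/n ⇒ n = Zαc/v = 3 × 0.00730 × 3.00 × 10⁸ / 9.39 × 10⁵ ≈ 7.00
n = 7

7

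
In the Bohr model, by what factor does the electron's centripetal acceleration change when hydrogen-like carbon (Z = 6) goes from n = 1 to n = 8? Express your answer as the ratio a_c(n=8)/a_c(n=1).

a_c ∝ Z^3 · n^-4; with Z fixed, a_c ∝ n^-4.
a_c(n=8)/a_c(n=1) = (8/1)^-4 = 1/4096

1/4096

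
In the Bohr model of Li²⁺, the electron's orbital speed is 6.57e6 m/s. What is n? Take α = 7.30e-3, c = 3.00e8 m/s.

v_n = Zαc/n ⇒ n = Zαc/v = 3 × 0.00730 × 3.00e8 / 6.57e6 ≈ 1.00
n = 1

1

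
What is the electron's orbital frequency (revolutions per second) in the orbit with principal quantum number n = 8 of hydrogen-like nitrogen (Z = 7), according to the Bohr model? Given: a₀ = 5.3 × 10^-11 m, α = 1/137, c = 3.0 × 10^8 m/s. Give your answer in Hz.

r = n²a₀/Z = 4.8 × 10^-10 m, v = Zαc/n = 1.9 × 10^6 m/s
f = v/(2πr) = 6.3 × 10^14 Hz

6.3 × 10^14 Hz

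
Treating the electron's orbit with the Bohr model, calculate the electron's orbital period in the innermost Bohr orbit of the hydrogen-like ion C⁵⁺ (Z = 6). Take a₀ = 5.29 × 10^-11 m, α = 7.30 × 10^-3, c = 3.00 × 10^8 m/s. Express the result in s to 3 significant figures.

4.22 × 10^-18 s

r = n²a₀/Z = 1²·5.29 × 10^-11/6 = 8.82 × 10^-12 m
v = Zαc/n = 6·0.00730·3.00 × 10^8/1 = 1.31 × 10^7 m/s
T = 2πr/v = 4.22 × 10^-18 s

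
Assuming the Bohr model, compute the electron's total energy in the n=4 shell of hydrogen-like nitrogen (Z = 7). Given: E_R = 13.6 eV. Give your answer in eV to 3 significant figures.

-41.6 eV

E_n = −E_R·Z²/n² = −13.6 × 7²/4² = -41.6 eV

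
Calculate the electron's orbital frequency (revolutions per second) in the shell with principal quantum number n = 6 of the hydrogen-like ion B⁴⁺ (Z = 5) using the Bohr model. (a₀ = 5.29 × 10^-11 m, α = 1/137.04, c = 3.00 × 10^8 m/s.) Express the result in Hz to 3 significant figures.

r = n²a₀/Z = 3.81 × 10^-10 m, v = Zαc/n = 1.82 × 10^6 m/s
f = v/(2πr) = 7.62 × 10^14 Hz

7.62 × 10^14 Hz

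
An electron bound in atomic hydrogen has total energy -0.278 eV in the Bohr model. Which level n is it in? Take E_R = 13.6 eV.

E_n = −E_R Z²/n² ⇒ n² = E_R Z²/(−E_n) = 13.6 × 1² / 0.278 ≈ 48.92
n = 7

7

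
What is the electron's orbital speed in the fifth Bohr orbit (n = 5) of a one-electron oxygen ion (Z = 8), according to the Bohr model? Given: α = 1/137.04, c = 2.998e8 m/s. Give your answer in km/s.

3500 km/s

v_n = Zαc/n = 8 × 0.007297 × 2.998e8 / 5
    = 3500 km/s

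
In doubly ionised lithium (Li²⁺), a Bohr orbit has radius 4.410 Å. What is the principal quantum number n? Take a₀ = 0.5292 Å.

5

r_n = n²a₀/Z ⇒ n² = rZ/a₀ = 4.410 × 3 / 0.5292 ≈ 25.00
n = 5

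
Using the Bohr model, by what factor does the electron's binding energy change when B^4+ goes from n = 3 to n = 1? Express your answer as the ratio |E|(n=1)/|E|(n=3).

|E| ∝ Z^2 · n^-2; with Z fixed, |E| ∝ n^-2.
|E|(n=1)/|E|(n=3) = (1/3)^-2 = 9

9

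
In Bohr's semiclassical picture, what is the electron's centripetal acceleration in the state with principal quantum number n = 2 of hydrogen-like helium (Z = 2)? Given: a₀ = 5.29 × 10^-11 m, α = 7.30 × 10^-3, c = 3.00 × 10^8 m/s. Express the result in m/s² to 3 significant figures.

r = n²a₀/Z = 1.06 × 10^-10 m, v = Zαc/n = 2.19 × 10^6 m/s
a = v²/r = (2.19 × 10^6)² / 1.06 × 10^-10 = 4.53 × 10^22 m/s²

4.53 × 10^22 m/s²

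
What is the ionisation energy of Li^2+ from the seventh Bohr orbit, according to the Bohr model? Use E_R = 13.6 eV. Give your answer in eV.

E_n = −E_R·Z²/n² = −13.6 × 3²/7² eV = -2.50 eV
Ionisation energy = −E_n = 2.50 eV

2.50 eV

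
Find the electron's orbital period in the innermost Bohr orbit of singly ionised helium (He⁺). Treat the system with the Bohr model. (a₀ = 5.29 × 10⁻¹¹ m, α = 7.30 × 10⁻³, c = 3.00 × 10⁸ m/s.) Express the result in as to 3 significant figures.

r = n²a₀/Z = 1²·5.29 × 10⁻¹¹/2 = 2.65 × 10⁻¹¹ m
v = Zαc/n = 2·0.00730·3.00 × 10⁸/1 = 4.38 × 10⁶ m/s
T = 2πr/v = 3.79 × 10⁻¹⁷ s = 37.9 as

37.9 as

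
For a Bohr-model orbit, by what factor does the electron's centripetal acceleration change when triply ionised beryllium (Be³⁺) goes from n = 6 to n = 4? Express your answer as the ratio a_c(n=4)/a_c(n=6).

81/16

a_c ∝ Z^3 · n^-4; with Z fixed, a_c ∝ n^-4.
a_c(n=4)/a_c(n=6) = (4/6)^-4 = 81/16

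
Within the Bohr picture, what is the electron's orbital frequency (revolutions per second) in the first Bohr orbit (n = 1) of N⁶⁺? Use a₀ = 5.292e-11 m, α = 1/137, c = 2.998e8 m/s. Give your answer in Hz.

3.225e17 Hz

r = n²a₀/Z = 7.560e-12 m, v = Zαc/n = 1.532e7 m/s
f = v/(2πr) = 3.225e17 Hz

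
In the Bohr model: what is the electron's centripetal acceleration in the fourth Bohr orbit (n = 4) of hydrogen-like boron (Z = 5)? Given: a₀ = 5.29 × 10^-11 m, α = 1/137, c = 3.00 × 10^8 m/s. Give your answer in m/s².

4.43 × 10^22 m/s²

r = n²a₀/Z = 1.69 × 10^-10 m, v = Zαc/n = 2.74 × 10^6 m/s
a = v²/r = (2.74 × 10^6)² / 1.69 × 10^-10 = 4.43 × 10^22 m/s²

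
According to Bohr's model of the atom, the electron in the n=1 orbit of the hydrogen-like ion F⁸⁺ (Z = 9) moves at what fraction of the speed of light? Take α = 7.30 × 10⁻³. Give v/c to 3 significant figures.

0.0657

v_n = Zαc/n, so v/c = Zα/n = 9 × 0.00730 / 1 = 0.0657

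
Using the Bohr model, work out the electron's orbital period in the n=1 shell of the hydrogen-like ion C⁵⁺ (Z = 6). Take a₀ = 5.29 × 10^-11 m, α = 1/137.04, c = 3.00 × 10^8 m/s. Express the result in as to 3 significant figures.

r = n²a₀/Z = 1²·5.29 × 10^-11/6 = 8.82 × 10^-12 m
v = Zαc/n = 6·0.00730·3.00 × 10^8/1 = 1.31 × 10^7 m/s
T = 2πr/v = 4.22 × 10^-18 s = 4.22 as

4.22 as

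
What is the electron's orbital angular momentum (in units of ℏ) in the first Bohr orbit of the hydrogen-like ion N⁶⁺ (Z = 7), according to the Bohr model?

1

L_n = nℏ, so L/ℏ = n = 1.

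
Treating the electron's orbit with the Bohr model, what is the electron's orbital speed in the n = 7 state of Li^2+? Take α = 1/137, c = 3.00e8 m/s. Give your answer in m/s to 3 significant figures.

9.38e5 m/s

v_n = Zαc/n = 3 × 0.00730 × 3.00e8 / 7
    = 9.38e5 m/s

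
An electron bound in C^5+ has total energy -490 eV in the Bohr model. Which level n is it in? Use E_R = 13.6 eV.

E_n = −E_R Z²/n² ⇒ n² = E_R Z²/(−E_n) = 13.6 × 6² / 490 ≈ 1.00
n = 1

1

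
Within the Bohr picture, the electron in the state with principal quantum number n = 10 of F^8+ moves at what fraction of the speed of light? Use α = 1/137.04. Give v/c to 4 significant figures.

v_n = Zαc/n, so v/c = Zα/n = 9 × 0.007297 / 10 = 0.006567

0.006567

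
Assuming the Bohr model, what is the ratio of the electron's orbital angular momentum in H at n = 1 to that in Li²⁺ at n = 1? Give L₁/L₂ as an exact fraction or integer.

1

L = nℏ is independent of Z.
L₁/L₂ = n₁/n₂ = 1/1 = 1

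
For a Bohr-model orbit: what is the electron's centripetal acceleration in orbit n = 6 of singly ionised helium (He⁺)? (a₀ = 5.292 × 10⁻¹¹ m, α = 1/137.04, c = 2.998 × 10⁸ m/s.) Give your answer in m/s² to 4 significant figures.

5.583 × 10²⁰ m/s²

r = n²a₀/Z = 9.526 × 10⁻¹⁰ m, v = Zαc/n = 7.292 × 10⁵ m/s
a = v²/r = (7.292 × 10⁵)² / 9.526 × 10⁻¹⁰ = 5.583 × 10²⁰ m/s²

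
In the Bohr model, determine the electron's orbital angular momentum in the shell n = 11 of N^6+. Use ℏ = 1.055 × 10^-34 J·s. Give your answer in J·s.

1.160 × 10^-33 J·s

L_n = nℏ = 11 × 1.055 × 10^-34 = 1.160 × 10^-33 J·s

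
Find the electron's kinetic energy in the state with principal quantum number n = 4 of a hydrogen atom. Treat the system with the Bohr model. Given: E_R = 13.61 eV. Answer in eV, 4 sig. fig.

For a Coulomb orbit the virial theorem gives K = −E_n.
E_n = −E_R·Z²/n², so K = E_R·Z²/n² = 13.61 × 1²/4² = 0.8506 eV

0.8506 eV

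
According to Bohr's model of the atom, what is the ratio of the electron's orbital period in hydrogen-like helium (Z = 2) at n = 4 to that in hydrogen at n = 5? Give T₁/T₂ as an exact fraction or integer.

16/125

T ∝ Z^-2 · n^3
T₁/T₂ = (2/1)^-2 · (4/5)^3 = 16/125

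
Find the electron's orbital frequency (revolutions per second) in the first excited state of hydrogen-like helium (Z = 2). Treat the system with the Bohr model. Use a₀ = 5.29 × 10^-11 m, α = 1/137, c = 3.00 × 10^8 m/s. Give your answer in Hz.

3.29 × 10^15 Hz

r = n²a₀/Z = 1.06 × 10^-10 m, v = Zαc/n = 2.19 × 10^6 m/s
f = v/(2πr) = 3.29 × 10^15 Hz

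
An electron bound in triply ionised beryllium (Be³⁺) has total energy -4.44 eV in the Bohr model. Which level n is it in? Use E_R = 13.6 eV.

7

E_n = −E_R Z²/n² ⇒ n² = E_R Z²/(−E_n) = 13.6 × 4² / 4.44 ≈ 49.01
n = 7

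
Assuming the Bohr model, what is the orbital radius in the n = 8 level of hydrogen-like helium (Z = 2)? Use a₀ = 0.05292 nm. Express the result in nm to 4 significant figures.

1.693 nm

r_n = n²a₀/Z = 8² × 0.05292 / 2
    = 64 × 0.05292 / 2 = 1.693 nm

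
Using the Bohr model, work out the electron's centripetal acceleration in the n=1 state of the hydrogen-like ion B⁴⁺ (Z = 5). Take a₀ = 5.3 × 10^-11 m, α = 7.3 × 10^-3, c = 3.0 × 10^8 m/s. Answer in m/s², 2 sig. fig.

1.1 × 10^25 m/s²

r = n²a₀/Z = 1.1 × 10^-11 m, v = Zαc/n = 1.1 × 10^7 m/s
a = v²/r = (1.1 × 10^7)² / 1.1 × 10^-11 = 1.1 × 10^25 m/s²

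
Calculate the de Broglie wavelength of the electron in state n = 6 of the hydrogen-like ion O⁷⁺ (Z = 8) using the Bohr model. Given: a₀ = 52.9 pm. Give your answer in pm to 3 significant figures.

The Bohr quantisation condition is nλ = 2πr_n.
r_n = n²a₀/Z = 238 pm
λ = 2πr_n/n = 2π·238/6 = 249 pm

249 pm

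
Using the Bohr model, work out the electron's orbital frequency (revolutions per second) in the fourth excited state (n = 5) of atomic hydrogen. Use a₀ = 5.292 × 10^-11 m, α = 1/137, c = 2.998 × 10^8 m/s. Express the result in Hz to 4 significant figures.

r = n²a₀/Z = 1.323 × 10^-9 m, v = Zαc/n = 4.377 × 10^5 m/s
f = v/(2πr) = 5.265 × 10^13 Hz

5.265 × 10^13 Hz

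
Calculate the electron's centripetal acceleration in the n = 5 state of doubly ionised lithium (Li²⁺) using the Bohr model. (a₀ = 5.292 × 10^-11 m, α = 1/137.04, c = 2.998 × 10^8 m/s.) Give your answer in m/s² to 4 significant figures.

3.907 × 10^21 m/s²

r = n²a₀/Z = 4.410 × 10^-10 m, v = Zαc/n = 1.313 × 10^6 m/s
a = v²/r = (1.313 × 10^6)² / 4.410 × 10^-10 = 3.907 × 10^21 m/s²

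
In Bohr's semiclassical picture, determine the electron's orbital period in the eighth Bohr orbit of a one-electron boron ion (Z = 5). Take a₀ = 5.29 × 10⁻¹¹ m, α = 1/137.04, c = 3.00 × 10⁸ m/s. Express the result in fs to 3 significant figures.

r = n²a₀/Z = 8²·5.29 × 10⁻¹¹/5 = 6.77 × 10⁻¹⁰ m
v = Zαc/n = 5·0.00730·3.00 × 10⁸/8 = 1.37 × 10⁶ m/s
T = 2πr/v = 3.11 × 10⁻¹⁵ s = 3.11 fs

3.11 fs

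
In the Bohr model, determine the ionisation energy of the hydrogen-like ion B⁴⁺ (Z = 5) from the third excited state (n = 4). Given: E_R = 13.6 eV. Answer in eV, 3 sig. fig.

E_n = −E_R·Z²/n² = −13.6 × 5²/4² eV = -21.2 eV
Ionisation energy = −E_n = 21.2 eV

21.2 eV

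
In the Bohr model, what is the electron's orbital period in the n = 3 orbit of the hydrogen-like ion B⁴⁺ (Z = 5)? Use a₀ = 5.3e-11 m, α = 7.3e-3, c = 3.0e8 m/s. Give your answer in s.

r = n²a₀/Z = 3²·5.3e-11/5 = 9.5e-11 m
v = Zαc/n = 5·0.0073·3.0e8/3 = 3.6e6 m/s
T = 2πr/v = 1.6e-16 s

1.6e-16 s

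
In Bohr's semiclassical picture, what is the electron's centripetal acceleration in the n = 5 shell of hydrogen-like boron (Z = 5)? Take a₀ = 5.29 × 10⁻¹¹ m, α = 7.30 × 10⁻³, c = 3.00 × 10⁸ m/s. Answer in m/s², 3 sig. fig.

r = n²a₀/Z = 2.64 × 10⁻¹⁰ m, v = Zαc/n = 2.19 × 10⁶ m/s
a = v²/r = (2.19 × 10⁶)² / 2.64 × 10⁻¹⁰ = 1.81 × 10²² m/s²

1.81 × 10²² m/s²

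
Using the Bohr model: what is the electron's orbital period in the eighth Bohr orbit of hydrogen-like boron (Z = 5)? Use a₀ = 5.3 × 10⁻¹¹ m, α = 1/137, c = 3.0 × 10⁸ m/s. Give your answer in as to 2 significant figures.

r = n²a₀/Z = 8²·5.3 × 10⁻¹¹/5 = 6.8 × 10⁻¹⁰ m
v = Zαc/n = 5·0.0073·3.0 × 10⁸/8 = 1.4 × 10⁶ m/s
T = 2πr/v = 3.1 × 10⁻¹⁵ s = 3100 as

3100 as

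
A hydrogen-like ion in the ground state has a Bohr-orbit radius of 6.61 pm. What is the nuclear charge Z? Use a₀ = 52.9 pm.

r_n = n²a₀/Z ⇒ Z = n²a₀/r = 1² × 52.9 / 6.61 ≈ 8.00
Z = 8

8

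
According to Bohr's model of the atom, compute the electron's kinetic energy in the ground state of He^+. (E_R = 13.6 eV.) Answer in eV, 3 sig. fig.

For a Coulomb orbit the virial theorem gives K = −E_n.
E_n = −E_R·Z²/n², so K = E_R·Z²/n² = 13.6 × 2²/1² = 54.4 eV

54.4 eV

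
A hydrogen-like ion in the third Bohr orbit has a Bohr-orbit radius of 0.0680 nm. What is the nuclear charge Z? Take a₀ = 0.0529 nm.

7

r_n = n²a₀/Z ⇒ Z = n²a₀/r = 3² × 0.0529 / 0.0680 ≈ 7.00
Z = 7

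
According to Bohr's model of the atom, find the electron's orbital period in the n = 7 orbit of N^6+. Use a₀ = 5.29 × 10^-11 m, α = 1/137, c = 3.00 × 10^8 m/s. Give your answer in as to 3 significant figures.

r = n²a₀/Z = 7²·5.29 × 10^-11/7 = 3.70 × 10^-10 m
v = Zαc/n = 7·0.00730·3.00 × 10^8/7 = 2.19 × 10^6 m/s
T = 2πr/v = 1.06 × 10^-15 s = 1060 as

1060 as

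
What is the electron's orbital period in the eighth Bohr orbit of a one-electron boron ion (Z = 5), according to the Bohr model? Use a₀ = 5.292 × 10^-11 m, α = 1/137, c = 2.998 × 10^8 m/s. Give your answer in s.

r = n²a₀/Z = 8²·5.292 × 10^-11/5 = 6.774 × 10^-10 m
v = Zαc/n = 5·0.007299·2.998 × 10^8/8 = 1.368 × 10^6 m/s
T = 2πr/v = 3.112 × 10^-15 s

3.112 × 10^-15 s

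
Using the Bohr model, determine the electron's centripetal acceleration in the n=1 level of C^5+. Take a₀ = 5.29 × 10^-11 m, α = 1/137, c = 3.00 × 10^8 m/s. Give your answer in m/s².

r = n²a₀/Z = 8.82 × 10^-12 m, v = Zαc/n = 1.31 × 10^7 m/s
a = v²/r = (1.31 × 10^7)² / 8.82 × 10^-12 = 1.96 × 10^25 m/s²

1.96 × 10^25 m/s²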